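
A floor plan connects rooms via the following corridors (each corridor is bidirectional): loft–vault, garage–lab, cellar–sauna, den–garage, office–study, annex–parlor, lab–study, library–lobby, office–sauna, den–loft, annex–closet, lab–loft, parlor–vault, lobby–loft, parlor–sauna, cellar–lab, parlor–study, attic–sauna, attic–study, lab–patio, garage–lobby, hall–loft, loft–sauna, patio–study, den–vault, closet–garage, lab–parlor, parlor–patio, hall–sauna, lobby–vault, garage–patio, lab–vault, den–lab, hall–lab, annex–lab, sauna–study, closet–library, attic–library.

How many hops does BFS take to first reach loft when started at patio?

2

Level 0: patio
Level 1: garage, lab, parlor, study
Level 2: annex, attic, cellar, closet, den, hall, lobby, loft, office, sauna, vault
Level 3: library
loft first appears at level 2.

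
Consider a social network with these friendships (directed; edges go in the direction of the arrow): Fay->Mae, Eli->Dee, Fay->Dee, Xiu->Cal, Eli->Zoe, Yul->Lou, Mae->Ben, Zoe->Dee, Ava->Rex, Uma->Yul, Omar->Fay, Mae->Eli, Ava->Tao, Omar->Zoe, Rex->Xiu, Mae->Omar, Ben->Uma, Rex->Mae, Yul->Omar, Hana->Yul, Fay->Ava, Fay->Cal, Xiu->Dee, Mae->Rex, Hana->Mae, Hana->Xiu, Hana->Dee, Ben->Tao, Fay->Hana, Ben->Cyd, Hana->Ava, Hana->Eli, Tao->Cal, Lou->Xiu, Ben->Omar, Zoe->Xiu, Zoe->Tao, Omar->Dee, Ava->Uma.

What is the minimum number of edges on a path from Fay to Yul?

2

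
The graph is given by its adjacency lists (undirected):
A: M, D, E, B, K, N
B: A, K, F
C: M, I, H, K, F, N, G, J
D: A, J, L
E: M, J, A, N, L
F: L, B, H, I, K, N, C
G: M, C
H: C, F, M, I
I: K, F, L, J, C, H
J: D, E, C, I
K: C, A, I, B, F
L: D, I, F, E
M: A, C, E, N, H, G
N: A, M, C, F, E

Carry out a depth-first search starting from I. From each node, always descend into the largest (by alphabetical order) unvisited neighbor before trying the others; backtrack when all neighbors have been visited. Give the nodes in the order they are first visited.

Visit I
I → L
L → F
F → N
N → M
M → H
H → C
C → K
K → B
B → A
A → E
E → J
J → D
C → G

I, L, F, N, M, H, C, K, B, A, E, J, D, G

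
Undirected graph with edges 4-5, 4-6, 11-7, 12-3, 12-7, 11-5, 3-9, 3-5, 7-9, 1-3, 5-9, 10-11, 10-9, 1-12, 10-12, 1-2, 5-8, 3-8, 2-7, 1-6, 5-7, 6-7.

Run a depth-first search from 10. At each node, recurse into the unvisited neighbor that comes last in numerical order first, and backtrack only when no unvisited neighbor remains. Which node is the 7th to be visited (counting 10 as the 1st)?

3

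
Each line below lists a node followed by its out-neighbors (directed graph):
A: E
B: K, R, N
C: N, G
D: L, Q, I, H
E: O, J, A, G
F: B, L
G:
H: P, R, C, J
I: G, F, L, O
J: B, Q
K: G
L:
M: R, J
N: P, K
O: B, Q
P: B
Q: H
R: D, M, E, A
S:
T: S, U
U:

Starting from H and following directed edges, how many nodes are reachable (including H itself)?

18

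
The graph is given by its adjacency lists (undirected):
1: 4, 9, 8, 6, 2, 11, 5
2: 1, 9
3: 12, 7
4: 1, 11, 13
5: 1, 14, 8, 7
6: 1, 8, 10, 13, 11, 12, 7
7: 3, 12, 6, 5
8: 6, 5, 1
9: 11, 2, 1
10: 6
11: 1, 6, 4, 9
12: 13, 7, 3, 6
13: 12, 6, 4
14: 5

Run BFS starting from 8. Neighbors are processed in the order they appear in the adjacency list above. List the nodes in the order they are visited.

Visit 8; enqueue 6, 5, 1 → queue [6, 5, 1]
Visit 6; enqueue 10, 13, 11, 12, 7 → queue [5, 1, 10, 13, 11, 12, 7]
Visit 5; enqueue 14 → queue [1, 10, 13, 11, 12, 7, 14]
Visit 1; enqueue 4, 9, 2 → queue [10, 13, 11, 12, 7, 14, 4, 9, 2]
Visit 10 → queue [13, 11, 12, 7, 14, 4, 9, 2]
Visit 13 → queue [11, 12, 7, 14, 4, 9, 2]
Visit 11 → queue [12, 7, 14, 4, 9, 2]
Visit 12; enqueue 3 → queue [7, 14, 4, 9, 2, 3]
Visit 7 → queue [14, 4, 9, 2, 3]
Visit 14 → queue [4, 9, 2, 3]
Visit 4 → queue [9, 2, 3]
Visit 9 → queue [2, 3]
Visit 2 → queue [3]
Visit 3 → queue []

8, 6, 5, 1, 10, 13, 11, 12, 7, 14, 4, 9, 2, 3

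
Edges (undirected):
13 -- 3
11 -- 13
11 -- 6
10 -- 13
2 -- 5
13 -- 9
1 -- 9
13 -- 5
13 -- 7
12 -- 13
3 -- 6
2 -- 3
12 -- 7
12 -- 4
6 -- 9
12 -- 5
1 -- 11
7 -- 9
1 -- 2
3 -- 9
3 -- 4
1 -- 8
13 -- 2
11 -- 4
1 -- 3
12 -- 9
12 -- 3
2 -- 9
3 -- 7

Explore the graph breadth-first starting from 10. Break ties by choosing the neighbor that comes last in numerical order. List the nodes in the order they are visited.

10 13 12 11 9 7 5 3 2 4 6 1 8

Visit 10; enqueue 13 → queue [13]
Visit 13; enqueue 12, 11, 9, 7, 5, 3, 2 → queue [12, 11, 9, 7, 5, 3, 2]
Visit 12; enqueue 4 → queue [11, 9, 7, 5, 3, 2, 4]
Visit 11; enqueue 6, 1 → queue [9, 7, 5, 3, 2, 4, 6, 1]
Visit 9 → queue [7, 5, 3, 2, 4, 6, 1]
Visit 7 → queue [5, 3, 2, 4, 6, 1]
Visit 5 → queue [3, 2, 4, 6, 1]
Visit 3 → queue [2, 4, 6, 1]
Visit 2 → queue [4, 6, 1]
Visit 4 → queue [6, 1]
Visit 6 → queue [1]
Visit 1; enqueue 8 → queue [8]
Visit 8 → queue []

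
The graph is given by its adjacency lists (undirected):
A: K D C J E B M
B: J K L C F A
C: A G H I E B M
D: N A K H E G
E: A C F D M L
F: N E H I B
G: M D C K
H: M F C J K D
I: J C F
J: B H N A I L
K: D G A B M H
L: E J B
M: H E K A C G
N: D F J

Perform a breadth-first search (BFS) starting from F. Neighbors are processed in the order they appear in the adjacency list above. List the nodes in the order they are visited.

Visit F; enqueue N, E, H, I, B → queue [N, E, H, I, B]
Visit N; enqueue D, J → queue [E, H, I, B, D, J]
Visit E; enqueue A, C, M, L → queue [H, I, B, D, J, A, C, M, L]
Visit H; enqueue K → queue [I, B, D, J, A, C, M, L, K]
Visit I → queue [B, D, J, A, C, M, L, K]
Visit B → queue [D, J, A, C, M, L, K]
Visit D; enqueue G → queue [J, A, C, M, L, K, G]
Visit J → queue [A, C, M, L, K, G]
Visit A → queue [C, M, L, K, G]
Visit C → queue [M, L, K, G]
Visit M → queue [L, K, G]
Visit L → queue [K, G]
Visit K → queue [G]
Visit G → queue []

F → N → E → H → I → B → D → J → A → C → M → L → K → G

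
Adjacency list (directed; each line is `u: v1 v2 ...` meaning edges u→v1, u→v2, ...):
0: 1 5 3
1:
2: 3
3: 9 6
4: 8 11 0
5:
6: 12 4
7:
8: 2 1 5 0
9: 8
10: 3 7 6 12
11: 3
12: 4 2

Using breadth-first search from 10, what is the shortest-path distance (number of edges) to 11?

3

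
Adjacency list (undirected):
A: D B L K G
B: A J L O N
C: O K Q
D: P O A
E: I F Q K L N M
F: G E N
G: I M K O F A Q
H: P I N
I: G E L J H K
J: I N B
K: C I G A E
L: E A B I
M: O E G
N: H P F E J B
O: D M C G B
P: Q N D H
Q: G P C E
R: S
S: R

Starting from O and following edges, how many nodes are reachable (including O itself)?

17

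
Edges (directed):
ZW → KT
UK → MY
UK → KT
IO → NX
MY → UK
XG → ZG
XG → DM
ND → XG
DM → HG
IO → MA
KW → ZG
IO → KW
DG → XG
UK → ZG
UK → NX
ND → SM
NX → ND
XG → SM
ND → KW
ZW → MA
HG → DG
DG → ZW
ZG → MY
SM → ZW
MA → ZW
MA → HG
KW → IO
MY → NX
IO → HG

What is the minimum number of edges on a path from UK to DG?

6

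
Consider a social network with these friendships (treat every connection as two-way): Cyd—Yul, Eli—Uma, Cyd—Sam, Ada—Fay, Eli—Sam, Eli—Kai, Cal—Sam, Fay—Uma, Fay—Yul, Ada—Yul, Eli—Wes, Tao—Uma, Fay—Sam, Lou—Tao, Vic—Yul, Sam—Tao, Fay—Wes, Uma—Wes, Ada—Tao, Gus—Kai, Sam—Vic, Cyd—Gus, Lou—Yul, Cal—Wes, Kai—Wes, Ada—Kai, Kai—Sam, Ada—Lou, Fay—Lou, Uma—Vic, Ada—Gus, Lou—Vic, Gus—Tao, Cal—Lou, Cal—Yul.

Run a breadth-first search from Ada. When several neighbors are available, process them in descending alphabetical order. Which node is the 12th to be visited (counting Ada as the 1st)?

Sam

Visit Ada; enqueue Yul, Tao, Lou, Kai, Gus, Fay → queue [Yul, Tao, Lou, Kai, Gus, Fay]
Visit Yul; enqueue Vic, Cyd, Cal → queue [Tao, Lou, Kai, Gus, Fay, Vic, Cyd, Cal]
Visit Tao; enqueue Uma, Sam → queue [Lou, Kai, Gus, Fay, Vic, Cyd, Cal, Uma, Sam]
Visit Lou → queue [Kai, Gus, Fay, Vic, Cyd, Cal, Uma, Sam]
Visit Kai; enqueue Wes, Eli → queue [Gus, Fay, Vic, Cyd, Cal, Uma, Sam, Wes, Eli]
Visit Gus → queue [Fay, Vic, Cyd, Cal, Uma, Sam, Wes, Eli]
Visit Fay → queue [Vic, Cyd, Cal, Uma, Sam, Wes, Eli]
Visit Vic → queue [Cyd, Cal, Uma, Sam, Wes, Eli]
Visit Cyd → queue [Cal, Uma, Sam, Wes, Eli]
Visit Cal → queue [Uma, Sam, Wes, Eli]
Visit Uma → queue [Sam, Wes, Eli]
Visit Sam → queue [Wes, Eli]
Visit Wes → queue [Eli]
Visit Eli → queue []

Visit order: Ada, Yul, Tao, Lou, Kai, Gus, Fay, Vic, Cyd, Cal, Uma, Sam, Wes, Eli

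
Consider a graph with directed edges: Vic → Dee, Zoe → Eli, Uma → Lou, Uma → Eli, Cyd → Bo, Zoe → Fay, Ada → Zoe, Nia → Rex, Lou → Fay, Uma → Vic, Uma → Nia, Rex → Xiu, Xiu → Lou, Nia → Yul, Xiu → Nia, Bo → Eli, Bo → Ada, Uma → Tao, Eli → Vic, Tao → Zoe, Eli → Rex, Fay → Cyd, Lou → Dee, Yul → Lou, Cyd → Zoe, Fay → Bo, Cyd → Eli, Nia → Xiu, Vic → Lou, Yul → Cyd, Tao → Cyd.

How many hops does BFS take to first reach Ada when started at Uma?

Level 0: Uma
Level 1: Eli, Lou, Nia, Tao, Vic
Level 2: Cyd, Dee, Fay, Rex, Xiu, Yul, Zoe
Level 3: Bo
Level 4: Ada
Ada first appears at level 4.

4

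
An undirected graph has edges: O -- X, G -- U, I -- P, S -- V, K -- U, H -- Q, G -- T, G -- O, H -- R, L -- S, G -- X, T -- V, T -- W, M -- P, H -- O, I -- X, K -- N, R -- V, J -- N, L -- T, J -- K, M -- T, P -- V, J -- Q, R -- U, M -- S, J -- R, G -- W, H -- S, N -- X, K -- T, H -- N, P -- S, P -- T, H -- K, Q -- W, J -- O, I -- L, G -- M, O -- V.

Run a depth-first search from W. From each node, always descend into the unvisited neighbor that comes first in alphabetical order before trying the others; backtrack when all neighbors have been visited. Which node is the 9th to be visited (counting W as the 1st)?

Visit W
W → G
G → M
M → P
P → I
I → L
L → S
S → H
H → K
K → J
J → N
N → X
X → O
O → V
V → R
R → U
V → T
J → Q

Visit order: W, G, M, P, I, L, S, H, K, J, N, X, O, V, R, U, T, Q

K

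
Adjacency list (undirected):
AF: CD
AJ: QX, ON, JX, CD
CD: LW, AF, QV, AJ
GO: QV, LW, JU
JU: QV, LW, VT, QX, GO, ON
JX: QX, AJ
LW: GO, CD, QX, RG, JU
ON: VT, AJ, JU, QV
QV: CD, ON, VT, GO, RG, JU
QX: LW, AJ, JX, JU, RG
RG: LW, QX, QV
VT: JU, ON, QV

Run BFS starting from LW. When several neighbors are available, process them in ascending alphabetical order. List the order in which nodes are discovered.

LW -> CD -> GO -> JU -> QX -> RG -> AF -> AJ -> QV -> ON -> VT -> JX

Visit LW; enqueue CD, GO, JU, QX, RG → queue [CD, GO, JU, QX, RG]
Visit CD; enqueue AF, AJ, QV → queue [GO, JU, QX, RG, AF, AJ, QV]
Visit GO → queue [JU, QX, RG, AF, AJ, QV]
Visit JU; enqueue ON, VT → queue [QX, RG, AF, AJ, QV, ON, VT]
Visit QX; enqueue JX → queue [RG, AF, AJ, QV, ON, VT, JX]
Visit RG → queue [AF, AJ, QV, ON, VT, JX]
Visit AF → queue [AJ, QV, ON, VT, JX]
Visit AJ → queue [QV, ON, VT, JX]
Visit QV → queue [ON, VT, JX]
Visit ON → queue [VT, JX]
Visit VT → queue [JX]
Visit JX → queue []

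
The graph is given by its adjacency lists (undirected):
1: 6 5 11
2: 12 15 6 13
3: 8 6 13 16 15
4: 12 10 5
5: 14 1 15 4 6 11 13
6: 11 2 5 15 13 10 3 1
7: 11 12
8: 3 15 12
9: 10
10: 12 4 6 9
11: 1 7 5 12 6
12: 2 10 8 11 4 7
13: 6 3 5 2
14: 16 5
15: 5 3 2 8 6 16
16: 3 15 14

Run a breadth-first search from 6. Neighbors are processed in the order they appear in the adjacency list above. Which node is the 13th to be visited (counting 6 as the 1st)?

Visit 6; enqueue 11, 2, 5, 15, 13, 10, 3, 1 → queue [11, 2, 5, 15, 13, 10, 3, 1]
Visit 11; enqueue 7, 12 → queue [2, 5, 15, 13, 10, 3, 1, 7, 12]
Visit 2 → queue [5, 15, 13, 10, 3, 1, 7, 12]
Visit 5; enqueue 14, 4 → queue [15, 13, 10, 3, 1, 7, 12, 14, 4]
Visit 15; enqueue 8, 16 → queue [13, 10, 3, 1, 7, 12, 14, 4, 8, 16]
Visit 13 → queue [10, 3, 1, 7, 12, 14, 4, 8, 16]
Visit 10; enqueue 9 → queue [3, 1, 7, 12, 14, 4, 8, 16, 9]
Visit 3 → queue [1, 7, 12, 14, 4, 8, 16, 9]
Visit 1 → queue [7, 12, 14, 4, 8, 16, 9]
Visit 7 → queue [12, 14, 4, 8, 16, 9]
Visit 12 → queue [14, 4, 8, 16, 9]
Visit 14 → queue [4, 8, 16, 9]
Visit 4 → queue [8, 16, 9]
Visit 8 → queue [16, 9]
Visit 16 → queue [9]
Visit 9 → queue []

Visit order: 6, 11, 2, 5, 15, 13, 10, 3, 1, 7, 12, 14, 4, 8, 16, 9

4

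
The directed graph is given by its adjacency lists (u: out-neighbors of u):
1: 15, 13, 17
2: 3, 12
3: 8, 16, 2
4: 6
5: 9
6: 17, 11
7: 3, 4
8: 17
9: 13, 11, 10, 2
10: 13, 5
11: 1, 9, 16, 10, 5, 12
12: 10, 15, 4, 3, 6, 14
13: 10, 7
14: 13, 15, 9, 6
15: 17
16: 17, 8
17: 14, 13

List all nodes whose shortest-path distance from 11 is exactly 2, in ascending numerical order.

2, 3, 4, 6, 8, 13, 14, 15, 17

Level 0: 11
Level 1: 1, 5, 9, 10, 12, 16
Level 2: 2, 3, 4, 6, 8, 13, 14, 15, 17
Level 3: 7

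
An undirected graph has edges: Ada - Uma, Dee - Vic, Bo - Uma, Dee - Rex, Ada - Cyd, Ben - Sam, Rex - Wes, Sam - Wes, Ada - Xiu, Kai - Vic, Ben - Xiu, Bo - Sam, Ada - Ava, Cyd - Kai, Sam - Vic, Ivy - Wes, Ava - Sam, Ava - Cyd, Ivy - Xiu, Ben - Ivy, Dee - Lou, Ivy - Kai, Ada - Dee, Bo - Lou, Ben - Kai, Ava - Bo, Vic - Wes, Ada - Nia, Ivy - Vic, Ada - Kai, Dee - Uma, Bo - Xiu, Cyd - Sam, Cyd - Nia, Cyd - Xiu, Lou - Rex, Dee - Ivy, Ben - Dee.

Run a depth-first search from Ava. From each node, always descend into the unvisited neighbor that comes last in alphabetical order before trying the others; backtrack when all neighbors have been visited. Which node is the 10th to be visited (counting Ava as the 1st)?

Ada

Visit Ava
Ava → Sam
Sam → Wes
Wes → Vic
Vic → Kai
Kai → Ivy
Ivy → Xiu
Xiu → Cyd
Cyd → Nia
Nia → Ada
Ada → Uma
Uma → Dee
Dee → Rex
Rex → Lou
Lou → Bo
Dee → Ben

Visit order: Ava, Sam, Wes, Vic, Kai, Ivy, Xiu, Cyd, Nia, Ada, Uma, Dee, Rex, Lou, Bo, Ben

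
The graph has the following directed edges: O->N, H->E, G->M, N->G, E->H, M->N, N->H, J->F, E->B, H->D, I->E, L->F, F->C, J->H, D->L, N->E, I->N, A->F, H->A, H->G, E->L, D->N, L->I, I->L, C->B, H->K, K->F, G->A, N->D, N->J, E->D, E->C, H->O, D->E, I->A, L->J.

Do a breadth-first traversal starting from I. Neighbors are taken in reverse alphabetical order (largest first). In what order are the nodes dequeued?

I → N → L → E → A → J → H → G → D → F → C → B → O → K → M

Visit I; enqueue N, L, E, A → queue [N, L, E, A]
Visit N; enqueue J, H, G, D → queue [L, E, A, J, H, G, D]
Visit L; enqueue F → queue [E, A, J, H, G, D, F]
Visit E; enqueue C, B → queue [A, J, H, G, D, F, C, B]
Visit A → queue [J, H, G, D, F, C, B]
Visit J → queue [H, G, D, F, C, B]
Visit H; enqueue O, K → queue [G, D, F, C, B, O, K]
Visit G; enqueue M → queue [D, F, C, B, O, K, M]
Visit D → queue [F, C, B, O, K, M]
Visit F → queue [C, B, O, K, M]
Visit C → queue [B, O, K, M]
Visit B → queue [O, K, M]
Visit O → queue [K, M]
Visit K → queue [M]
Visit M → queue []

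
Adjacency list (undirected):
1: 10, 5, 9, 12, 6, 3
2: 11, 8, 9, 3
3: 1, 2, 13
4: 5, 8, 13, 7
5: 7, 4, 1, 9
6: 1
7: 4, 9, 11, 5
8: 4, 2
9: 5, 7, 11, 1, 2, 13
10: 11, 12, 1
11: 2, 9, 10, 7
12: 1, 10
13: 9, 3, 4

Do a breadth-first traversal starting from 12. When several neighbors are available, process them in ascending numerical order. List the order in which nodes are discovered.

12 -> 1 -> 10 -> 3 -> 5 -> 6 -> 9 -> 11 -> 2 -> 13 -> 4 -> 7 -> 8

Visit 12; enqueue 1, 10 → queue [1, 10]
Visit 1; enqueue 3, 5, 6, 9 → queue [10, 3, 5, 6, 9]
Visit 10; enqueue 11 → queue [3, 5, 6, 9, 11]
Visit 3; enqueue 2, 13 → queue [5, 6, 9, 11, 2, 13]
Visit 5; enqueue 4, 7 → queue [6, 9, 11, 2, 13, 4, 7]
Visit 6 → queue [9, 11, 2, 13, 4, 7]
Visit 9 → queue [11, 2, 13, 4, 7]
Visit 11 → queue [2, 13, 4, 7]
Visit 2; enqueue 8 → queue [13, 4, 7, 8]
Visit 13 → queue [4, 7, 8]
Visit 4 → queue [7, 8]
Visit 7 → queue [8]
Visit 8 → queue []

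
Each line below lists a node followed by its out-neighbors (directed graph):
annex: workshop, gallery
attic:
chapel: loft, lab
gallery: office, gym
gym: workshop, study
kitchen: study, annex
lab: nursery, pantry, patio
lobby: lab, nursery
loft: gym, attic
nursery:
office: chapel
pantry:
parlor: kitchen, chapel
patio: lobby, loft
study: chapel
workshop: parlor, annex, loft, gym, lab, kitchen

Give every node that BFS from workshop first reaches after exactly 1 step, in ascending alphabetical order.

Level 0: workshop
Level 1: annex, gym, kitchen, lab, loft, parlor
Level 2: attic, chapel, gallery, nursery, pantry, patio, study
Level 3: lobby, office

annex, gym, kitchen, lab, loft, parlor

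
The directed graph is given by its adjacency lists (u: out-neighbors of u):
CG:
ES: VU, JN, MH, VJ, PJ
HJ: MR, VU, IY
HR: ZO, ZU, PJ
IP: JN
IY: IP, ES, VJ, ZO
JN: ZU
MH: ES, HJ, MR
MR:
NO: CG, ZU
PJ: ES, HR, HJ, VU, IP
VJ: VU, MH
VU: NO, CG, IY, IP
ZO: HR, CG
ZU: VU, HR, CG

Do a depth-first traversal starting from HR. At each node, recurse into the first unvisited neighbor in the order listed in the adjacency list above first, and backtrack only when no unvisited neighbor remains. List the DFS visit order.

HR ZO CG ZU VU NO IY IP JN ES MH HJ MR VJ PJ

Visit HR
HR → ZO
ZO → CG
HR → ZU
ZU → VU
VU → NO
VU → IY
IY → IP
IP → JN
IY → ES
ES → MH
MH → HJ
HJ → MR
ES → VJ
ES → PJ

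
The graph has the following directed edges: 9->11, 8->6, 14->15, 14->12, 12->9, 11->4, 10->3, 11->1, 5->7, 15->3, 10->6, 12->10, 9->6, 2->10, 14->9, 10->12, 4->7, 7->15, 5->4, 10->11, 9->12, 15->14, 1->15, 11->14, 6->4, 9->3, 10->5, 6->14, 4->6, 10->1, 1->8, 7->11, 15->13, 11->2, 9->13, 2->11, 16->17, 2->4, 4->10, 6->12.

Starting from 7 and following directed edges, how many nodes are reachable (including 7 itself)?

BFS from 7 visits: 7, 15, 11, 14, 13, 3, 4, 2, 1, 12, 9, 10, 6, 8, 5
Reachable nodes: 15 of 17 total.

15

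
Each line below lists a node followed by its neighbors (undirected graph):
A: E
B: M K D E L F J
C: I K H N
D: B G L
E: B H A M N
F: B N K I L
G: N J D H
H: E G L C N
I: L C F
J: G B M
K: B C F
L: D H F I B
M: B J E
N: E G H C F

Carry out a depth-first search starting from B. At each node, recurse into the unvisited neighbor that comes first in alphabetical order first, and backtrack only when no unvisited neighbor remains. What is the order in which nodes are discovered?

B D G H C I F K L N E A M J

Visit B
B → D
D → G
G → H
H → C
C → I
I → F
F → K
F → L
F → N
N → E
E → A
E → M
M → J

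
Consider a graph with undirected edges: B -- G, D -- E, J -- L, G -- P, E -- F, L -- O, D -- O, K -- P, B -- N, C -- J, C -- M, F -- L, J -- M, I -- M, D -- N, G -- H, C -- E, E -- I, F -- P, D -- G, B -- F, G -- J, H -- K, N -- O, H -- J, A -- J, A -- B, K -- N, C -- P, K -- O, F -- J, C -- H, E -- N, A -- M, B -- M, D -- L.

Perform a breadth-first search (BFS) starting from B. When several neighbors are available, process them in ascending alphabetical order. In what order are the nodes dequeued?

B, A, F, G, M, N, J, E, L, P, D, H, C, I, K, O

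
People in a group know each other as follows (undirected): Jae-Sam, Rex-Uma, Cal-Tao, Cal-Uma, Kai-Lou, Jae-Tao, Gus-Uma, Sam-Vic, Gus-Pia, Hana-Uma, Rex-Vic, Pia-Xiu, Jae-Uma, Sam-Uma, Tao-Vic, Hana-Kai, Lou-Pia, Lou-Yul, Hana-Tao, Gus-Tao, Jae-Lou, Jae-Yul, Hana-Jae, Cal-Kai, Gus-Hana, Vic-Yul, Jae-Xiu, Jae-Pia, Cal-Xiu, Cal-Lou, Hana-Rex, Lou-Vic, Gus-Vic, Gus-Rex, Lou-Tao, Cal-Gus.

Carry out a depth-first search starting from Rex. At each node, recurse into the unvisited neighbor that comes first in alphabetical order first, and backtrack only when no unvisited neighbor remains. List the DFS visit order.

Rex -> Gus -> Cal -> Kai -> Hana -> Jae -> Lou -> Pia -> Xiu -> Tao -> Vic -> Sam -> Uma -> Yul

Visit Rex
Rex → Gus
Gus → Cal
Cal → Kai
Kai → Hana
Hana → Jae
Jae → Lou
Lou → Pia
Pia → Xiu
Lou → Tao
Tao → Vic
Vic → Sam
Sam → Uma
Vic → Yul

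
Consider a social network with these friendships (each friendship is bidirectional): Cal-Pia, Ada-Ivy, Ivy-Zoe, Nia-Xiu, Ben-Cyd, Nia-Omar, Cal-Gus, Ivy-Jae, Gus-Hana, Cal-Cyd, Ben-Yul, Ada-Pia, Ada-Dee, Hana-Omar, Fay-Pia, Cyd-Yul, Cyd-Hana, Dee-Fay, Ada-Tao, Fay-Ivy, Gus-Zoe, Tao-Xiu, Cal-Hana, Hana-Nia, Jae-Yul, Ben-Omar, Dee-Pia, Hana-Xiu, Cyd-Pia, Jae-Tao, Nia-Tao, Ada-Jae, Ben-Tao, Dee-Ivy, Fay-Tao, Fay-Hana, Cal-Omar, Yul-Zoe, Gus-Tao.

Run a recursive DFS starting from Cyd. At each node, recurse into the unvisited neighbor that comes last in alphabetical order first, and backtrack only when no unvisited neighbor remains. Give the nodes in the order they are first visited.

Visit Cyd
Cyd → Yul
Yul → Zoe
Zoe → Ivy
Ivy → Jae
Jae → Tao
Tao → Xiu
Xiu → Nia
Nia → Omar
Omar → Hana
Hana → Gus
Gus → Cal
Cal → Pia
Pia → Fay
Fay → Dee
Dee → Ada
Omar → Ben

Cyd → Yul → Zoe → Ivy → Jae → Tao → Xiu → Nia → Omar → Hana → Gus → Cal → Pia → Fay → Dee → Ada → Ben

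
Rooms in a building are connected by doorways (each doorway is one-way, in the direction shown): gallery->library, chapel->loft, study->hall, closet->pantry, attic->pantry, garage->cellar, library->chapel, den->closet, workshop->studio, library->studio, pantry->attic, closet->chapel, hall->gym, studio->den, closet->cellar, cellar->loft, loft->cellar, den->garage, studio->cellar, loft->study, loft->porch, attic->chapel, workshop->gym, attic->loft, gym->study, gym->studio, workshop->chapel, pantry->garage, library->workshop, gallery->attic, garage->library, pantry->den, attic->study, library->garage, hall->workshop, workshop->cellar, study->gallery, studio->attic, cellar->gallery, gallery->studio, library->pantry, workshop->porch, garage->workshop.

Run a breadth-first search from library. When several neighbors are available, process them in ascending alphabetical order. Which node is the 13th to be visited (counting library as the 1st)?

Visit library; enqueue chapel, garage, pantry, studio, workshop → queue [chapel, garage, pantry, studio, workshop]
Visit chapel; enqueue loft → queue [garage, pantry, studio, workshop, loft]
Visit garage; enqueue cellar → queue [pantry, studio, workshop, loft, cellar]
Visit pantry; enqueue attic, den → queue [studio, workshop, loft, cellar, attic, den]
Visit studio → queue [workshop, loft, cellar, attic, den]
Visit workshop; enqueue gym, porch → queue [loft, cellar, attic, den, gym, porch]
Visit loft; enqueue study → queue [cellar, attic, den, gym, porch, study]
Visit cellar; enqueue gallery → queue [attic, den, gym, porch, study, gallery]
Visit attic → queue [den, gym, porch, study, gallery]
Visit den; enqueue closet → queue [gym, porch, study, gallery, closet]
Visit gym → queue [porch, study, gallery, closet]
Visit porch → queue [study, gallery, closet]
Visit study; enqueue hall → queue [gallery, closet, hall]
Visit gallery → queue [closet, hall]
Visit closet → queue [hall]
Visit hall → queue []

Visit order: library, chapel, garage, pantry, studio, workshop, loft, cellar, attic, den, gym, porch, study, gallery, closet, hall

study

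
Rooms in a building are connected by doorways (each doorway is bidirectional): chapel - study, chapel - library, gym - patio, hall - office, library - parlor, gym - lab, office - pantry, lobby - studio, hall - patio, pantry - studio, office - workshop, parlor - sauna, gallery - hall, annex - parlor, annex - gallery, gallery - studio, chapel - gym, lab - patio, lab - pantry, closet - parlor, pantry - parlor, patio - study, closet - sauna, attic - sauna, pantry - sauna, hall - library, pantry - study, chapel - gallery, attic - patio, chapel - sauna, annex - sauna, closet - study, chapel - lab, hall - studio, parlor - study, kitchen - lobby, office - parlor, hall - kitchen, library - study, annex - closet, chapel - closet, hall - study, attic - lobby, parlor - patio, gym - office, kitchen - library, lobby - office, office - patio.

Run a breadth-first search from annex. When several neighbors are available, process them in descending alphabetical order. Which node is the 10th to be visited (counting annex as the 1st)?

patio

Visit annex; enqueue sauna, parlor, gallery, closet → queue [sauna, parlor, gallery, closet]
Visit sauna; enqueue pantry, chapel, attic → queue [parlor, gallery, closet, pantry, chapel, attic]
Visit parlor; enqueue study, patio, office, library → queue [gallery, closet, pantry, chapel, attic, study, patio, office, library]
Visit gallery; enqueue studio, hall → queue [closet, pantry, chapel, attic, study, patio, office, library, studio, hall]
Visit closet → queue [pantry, chapel, attic, study, patio, office, library, studio, hall]
Visit pantry; enqueue lab → queue [chapel, attic, study, patio, office, library, studio, hall, lab]
Visit chapel; enqueue gym → queue [attic, study, patio, office, library, studio, hall, lab, gym]
Visit attic; enqueue lobby → queue [study, patio, office, library, studio, hall, lab, gym, lobby]
Visit study → queue [patio, office, library, studio, hall, lab, gym, lobby]
Visit patio → queue [office, library, studio, hall, lab, gym, lobby]
Visit office; enqueue workshop → queue [library, studio, hall, lab, gym, lobby, workshop]
Visit library; enqueue kitchen → queue [studio, hall, lab, gym, lobby, workshop, kitchen]
Visit studio → queue [hall, lab, gym, lobby, workshop, kitchen]
Visit hall → queue [lab, gym, lobby, workshop, kitchen]
Visit lab → queue [gym, lobby, workshop, kitchen]
Visit gym → queue [lobby, workshop, kitchen]
Visit lobby → queue [workshop, kitchen]
Visit workshop → queue [kitchen]
Visit kitchen → queue []

Visit order: annex, sauna, parlor, gallery, closet, pantry, chapel, attic, study, patio, office, library, studio, hall, lab, gym, lobby, workshop, kitchen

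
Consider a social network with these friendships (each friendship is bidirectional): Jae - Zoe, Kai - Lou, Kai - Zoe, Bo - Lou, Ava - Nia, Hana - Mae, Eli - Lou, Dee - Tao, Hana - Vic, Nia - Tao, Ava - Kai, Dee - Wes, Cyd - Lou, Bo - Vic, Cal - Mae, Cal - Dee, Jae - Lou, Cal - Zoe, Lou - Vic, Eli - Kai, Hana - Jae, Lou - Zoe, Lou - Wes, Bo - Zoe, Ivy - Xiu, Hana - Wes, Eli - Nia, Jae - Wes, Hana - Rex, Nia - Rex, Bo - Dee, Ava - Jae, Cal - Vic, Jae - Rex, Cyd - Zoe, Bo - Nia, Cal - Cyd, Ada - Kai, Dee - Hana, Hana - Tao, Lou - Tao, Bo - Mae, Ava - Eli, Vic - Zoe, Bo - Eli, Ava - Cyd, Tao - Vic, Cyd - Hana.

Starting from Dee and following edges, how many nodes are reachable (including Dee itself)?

BFS from Dee visits: Dee, Bo, Cal, Hana, Tao, Wes, Eli, Lou, Mae, Nia, Vic, Zoe, Cyd, Jae, Rex, Ava, Kai, Ada
Reachable nodes: 18 of 20 total.

18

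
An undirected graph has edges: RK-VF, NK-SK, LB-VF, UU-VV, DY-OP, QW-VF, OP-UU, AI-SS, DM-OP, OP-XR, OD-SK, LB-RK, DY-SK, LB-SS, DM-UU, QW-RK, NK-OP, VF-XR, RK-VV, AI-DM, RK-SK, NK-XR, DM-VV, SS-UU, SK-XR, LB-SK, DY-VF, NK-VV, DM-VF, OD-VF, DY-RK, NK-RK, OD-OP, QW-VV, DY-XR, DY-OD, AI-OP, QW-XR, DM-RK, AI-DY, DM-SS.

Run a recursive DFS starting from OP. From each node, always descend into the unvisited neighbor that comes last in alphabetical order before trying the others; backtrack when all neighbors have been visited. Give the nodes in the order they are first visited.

OP, XR, VF, RK, VV, UU, SS, LB, SK, OD, DY, AI, DM, NK, QW

Visit OP
OP → XR
XR → VF
VF → RK
RK → VV
VV → UU
UU → SS
SS → LB
LB → SK
SK → OD
OD → DY
DY → AI
AI → DM
SK → NK
VV → QW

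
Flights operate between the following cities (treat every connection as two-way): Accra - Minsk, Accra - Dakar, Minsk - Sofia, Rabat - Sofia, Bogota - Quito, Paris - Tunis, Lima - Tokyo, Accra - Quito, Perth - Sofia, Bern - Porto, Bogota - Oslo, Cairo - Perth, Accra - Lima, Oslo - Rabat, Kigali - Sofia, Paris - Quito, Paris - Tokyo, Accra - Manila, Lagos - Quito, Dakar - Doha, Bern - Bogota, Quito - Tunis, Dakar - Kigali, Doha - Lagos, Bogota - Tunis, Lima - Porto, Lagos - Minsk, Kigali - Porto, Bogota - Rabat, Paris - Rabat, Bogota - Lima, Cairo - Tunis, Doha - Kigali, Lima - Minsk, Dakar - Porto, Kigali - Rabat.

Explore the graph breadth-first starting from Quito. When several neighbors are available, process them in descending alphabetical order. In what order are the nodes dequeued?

Visit Quito; enqueue Tunis, Paris, Lagos, Bogota, Accra → queue [Tunis, Paris, Lagos, Bogota, Accra]
Visit Tunis; enqueue Cairo → queue [Paris, Lagos, Bogota, Accra, Cairo]
Visit Paris; enqueue Tokyo, Rabat → queue [Lagos, Bogota, Accra, Cairo, Tokyo, Rabat]
Visit Lagos; enqueue Minsk, Doha → queue [Bogota, Accra, Cairo, Tokyo, Rabat, Minsk, Doha]
Visit Bogota; enqueue Oslo, Lima, Bern → queue [Accra, Cairo, Tokyo, Rabat, Minsk, Doha, Oslo, Lima, Bern]
Visit Accra; enqueue Manila, Dakar → queue [Cairo, Tokyo, Rabat, Minsk, Doha, Oslo, Lima, Bern, Manila, Dakar]
Visit Cairo; enqueue Perth → queue [Tokyo, Rabat, Minsk, Doha, Oslo, Lima, Bern, Manila, Dakar, Perth]
Visit Tokyo → queue [Rabat, Minsk, Doha, Oslo, Lima, Bern, Manila, Dakar, Perth]
Visit Rabat; enqueue Sofia, Kigali → queue [Minsk, Doha, Oslo, Lima, Bern, Manila, Dakar, Perth, Sofia, Kigali]
Visit Minsk → queue [Doha, Oslo, Lima, Bern, Manila, Dakar, Perth, Sofia, Kigali]
Visit Doha → queue [Oslo, Lima, Bern, Manila, Dakar, Perth, Sofia, Kigali]
Visit Oslo → queue [Lima, Bern, Manila, Dakar, Perth, Sofia, Kigali]
Visit Lima; enqueue Porto → queue [Bern, Manila, Dakar, Perth, Sofia, Kigali, Porto]
Visit Bern → queue [Manila, Dakar, Perth, Sofia, Kigali, Porto]
Visit Manila → queue [Dakar, Perth, Sofia, Kigali, Porto]
Visit Dakar → queue [Perth, Sofia, Kigali, Porto]
Visit Perth → queue [Sofia, Kigali, Porto]
Visit Sofia → queue [Kigali, Porto]
Visit Kigali → queue [Porto]
Visit Porto → queue []

Quito Tunis Paris Lagos Bogota Accra Cairo Tokyo Rabat Minsk Doha Oslo Lima Bern Manila Dakar Perth Sofia Kigali Porto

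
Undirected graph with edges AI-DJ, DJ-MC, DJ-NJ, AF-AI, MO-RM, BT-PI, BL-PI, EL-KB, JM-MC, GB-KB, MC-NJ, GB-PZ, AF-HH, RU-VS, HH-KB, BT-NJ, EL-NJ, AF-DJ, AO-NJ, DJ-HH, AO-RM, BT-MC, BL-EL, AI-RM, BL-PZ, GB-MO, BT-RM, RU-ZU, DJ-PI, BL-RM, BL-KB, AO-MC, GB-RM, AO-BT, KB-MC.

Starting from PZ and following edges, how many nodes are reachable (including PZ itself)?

17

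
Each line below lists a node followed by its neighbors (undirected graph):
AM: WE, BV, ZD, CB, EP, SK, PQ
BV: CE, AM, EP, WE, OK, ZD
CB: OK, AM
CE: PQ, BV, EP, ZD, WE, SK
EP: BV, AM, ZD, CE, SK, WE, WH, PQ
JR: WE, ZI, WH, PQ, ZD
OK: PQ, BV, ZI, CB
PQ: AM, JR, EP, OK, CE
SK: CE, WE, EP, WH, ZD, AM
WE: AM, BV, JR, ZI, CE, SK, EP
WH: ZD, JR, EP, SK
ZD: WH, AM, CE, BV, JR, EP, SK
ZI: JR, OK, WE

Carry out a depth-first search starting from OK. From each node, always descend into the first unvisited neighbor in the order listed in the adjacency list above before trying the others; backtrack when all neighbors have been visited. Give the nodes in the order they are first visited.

Visit OK
OK → PQ
PQ → AM
AM → WE
WE → BV
BV → CE
CE → EP
EP → ZD
ZD → WH
WH → JR
JR → ZI
WH → SK
AM → CB

OK PQ AM WE BV CE EP ZD WH JR ZI SK CB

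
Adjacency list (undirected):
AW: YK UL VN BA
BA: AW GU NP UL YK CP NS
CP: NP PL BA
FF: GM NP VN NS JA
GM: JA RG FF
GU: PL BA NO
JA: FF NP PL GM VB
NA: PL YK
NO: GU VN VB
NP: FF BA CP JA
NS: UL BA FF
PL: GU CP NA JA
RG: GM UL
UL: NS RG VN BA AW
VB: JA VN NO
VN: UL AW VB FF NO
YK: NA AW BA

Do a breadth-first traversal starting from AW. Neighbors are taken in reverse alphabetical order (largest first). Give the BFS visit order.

Visit AW; enqueue YK, VN, UL, BA → queue [YK, VN, UL, BA]
Visit YK; enqueue NA → queue [VN, UL, BA, NA]
Visit VN; enqueue VB, NO, FF → queue [UL, BA, NA, VB, NO, FF]
Visit UL; enqueue RG, NS → queue [BA, NA, VB, NO, FF, RG, NS]
Visit BA; enqueue NP, GU, CP → queue [NA, VB, NO, FF, RG, NS, NP, GU, CP]
Visit NA; enqueue PL → queue [VB, NO, FF, RG, NS, NP, GU, CP, PL]
Visit VB; enqueue JA → queue [NO, FF, RG, NS, NP, GU, CP, PL, JA]
Visit NO → queue [FF, RG, NS, NP, GU, CP, PL, JA]
Visit FF; enqueue GM → queue [RG, NS, NP, GU, CP, PL, JA, GM]
Visit RG → queue [NS, NP, GU, CP, PL, JA, GM]
Visit NS → queue [NP, GU, CP, PL, JA, GM]
Visit NP → queue [GU, CP, PL, JA, GM]
Visit GU → queue [CP, PL, JA, GM]
Visit CP → queue [PL, JA, GM]
Visit PL → queue [JA, GM]
Visit JA → queue [GM]
Visit GM → queue []

AW YK VN UL BA NA VB NO FF RG NS NP GU CP PL JA GM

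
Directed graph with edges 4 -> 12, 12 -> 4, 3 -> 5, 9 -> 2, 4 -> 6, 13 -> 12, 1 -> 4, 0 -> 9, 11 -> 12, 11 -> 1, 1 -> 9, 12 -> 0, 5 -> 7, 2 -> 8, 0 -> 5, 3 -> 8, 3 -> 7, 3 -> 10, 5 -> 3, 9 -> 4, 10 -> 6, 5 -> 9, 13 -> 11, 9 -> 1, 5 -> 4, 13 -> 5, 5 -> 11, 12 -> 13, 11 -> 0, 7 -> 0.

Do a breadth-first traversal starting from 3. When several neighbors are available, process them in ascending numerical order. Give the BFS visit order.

Visit 3; enqueue 5, 7, 8, 10 → queue [5, 7, 8, 10]
Visit 5; enqueue 4, 9, 11 → queue [7, 8, 10, 4, 9, 11]
Visit 7; enqueue 0 → queue [8, 10, 4, 9, 11, 0]
Visit 8 → queue [10, 4, 9, 11, 0]
Visit 10; enqueue 6 → queue [4, 9, 11, 0, 6]
Visit 4; enqueue 12 → queue [9, 11, 0, 6, 12]
Visit 9; enqueue 1, 2 → queue [11, 0, 6, 12, 1, 2]
Visit 11 → queue [0, 6, 12, 1, 2]
Visit 0 → queue [6, 12, 1, 2]
Visit 6 → queue [12, 1, 2]
Visit 12; enqueue 13 → queue [1, 2, 13]
Visit 1 → queue [2, 13]
Visit 2 → queue [13]
Visit 13 → queue []

3 5 7 8 10 4 9 11 0 6 12 1 2 13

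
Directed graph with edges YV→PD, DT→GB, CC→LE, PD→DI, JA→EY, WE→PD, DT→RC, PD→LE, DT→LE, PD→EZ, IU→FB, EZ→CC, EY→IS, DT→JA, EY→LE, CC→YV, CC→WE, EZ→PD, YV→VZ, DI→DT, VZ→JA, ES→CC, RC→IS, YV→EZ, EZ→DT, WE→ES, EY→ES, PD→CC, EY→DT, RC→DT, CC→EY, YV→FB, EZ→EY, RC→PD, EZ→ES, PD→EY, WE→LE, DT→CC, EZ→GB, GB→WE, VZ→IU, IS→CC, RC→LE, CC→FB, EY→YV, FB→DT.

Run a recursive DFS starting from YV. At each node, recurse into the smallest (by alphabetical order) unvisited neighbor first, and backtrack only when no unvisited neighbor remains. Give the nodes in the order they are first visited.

YV -> EZ -> CC -> EY -> DT -> GB -> WE -> ES -> LE -> PD -> DI -> JA -> RC -> IS -> FB -> VZ -> IU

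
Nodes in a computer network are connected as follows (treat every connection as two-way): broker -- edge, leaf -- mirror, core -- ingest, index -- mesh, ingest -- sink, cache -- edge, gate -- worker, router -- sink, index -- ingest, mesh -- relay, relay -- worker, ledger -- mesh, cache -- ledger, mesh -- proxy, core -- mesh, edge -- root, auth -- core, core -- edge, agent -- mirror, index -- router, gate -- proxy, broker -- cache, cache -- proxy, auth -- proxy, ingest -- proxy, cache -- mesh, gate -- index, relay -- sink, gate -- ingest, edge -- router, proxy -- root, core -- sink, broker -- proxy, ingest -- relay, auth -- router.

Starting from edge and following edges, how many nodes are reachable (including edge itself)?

16

BFS from edge visits: edge, router, root, core, cache, broker, sink, index, auth, proxy, mesh, ingest, ledger, relay, gate, worker
Reachable nodes: 16 of 19 total.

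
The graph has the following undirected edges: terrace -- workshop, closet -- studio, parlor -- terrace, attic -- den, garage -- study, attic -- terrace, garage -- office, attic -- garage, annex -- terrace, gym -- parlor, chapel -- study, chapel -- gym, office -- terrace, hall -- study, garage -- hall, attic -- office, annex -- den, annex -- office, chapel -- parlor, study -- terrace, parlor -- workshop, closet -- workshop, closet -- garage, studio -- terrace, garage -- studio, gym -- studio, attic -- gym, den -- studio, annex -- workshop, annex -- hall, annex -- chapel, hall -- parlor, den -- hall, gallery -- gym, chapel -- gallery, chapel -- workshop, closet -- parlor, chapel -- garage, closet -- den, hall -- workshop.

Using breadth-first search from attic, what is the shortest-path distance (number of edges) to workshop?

Level 0: attic
Level 1: den, garage, gym, office, terrace
Level 2: annex, chapel, closet, gallery, hall, parlor, studio, study, workshop
workshop first appears at level 2.

2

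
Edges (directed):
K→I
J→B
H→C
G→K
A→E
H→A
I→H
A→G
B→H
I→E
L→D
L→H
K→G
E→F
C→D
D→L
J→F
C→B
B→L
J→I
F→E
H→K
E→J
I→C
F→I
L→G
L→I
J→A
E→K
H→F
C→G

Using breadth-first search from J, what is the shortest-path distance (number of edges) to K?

3

Level 0: J
Level 1: A, B, F, I
Level 2: C, E, G, H, L
Level 3: D, K
K first appears at level 3.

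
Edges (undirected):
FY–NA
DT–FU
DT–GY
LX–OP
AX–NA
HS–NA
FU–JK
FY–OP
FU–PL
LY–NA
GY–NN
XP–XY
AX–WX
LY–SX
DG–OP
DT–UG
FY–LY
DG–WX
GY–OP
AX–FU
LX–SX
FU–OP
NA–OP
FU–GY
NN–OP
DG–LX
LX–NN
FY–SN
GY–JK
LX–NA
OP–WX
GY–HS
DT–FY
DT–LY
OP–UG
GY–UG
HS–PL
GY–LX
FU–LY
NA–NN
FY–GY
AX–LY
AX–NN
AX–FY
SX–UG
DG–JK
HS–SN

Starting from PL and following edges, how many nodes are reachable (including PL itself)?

18

BFS from PL visits: PL, HS, FU, SN, NA, GY, OP, LY, JK, DT, AX, FY, NN, LX, UG, WX, DG, SX
Reachable nodes: 18 of 20 total.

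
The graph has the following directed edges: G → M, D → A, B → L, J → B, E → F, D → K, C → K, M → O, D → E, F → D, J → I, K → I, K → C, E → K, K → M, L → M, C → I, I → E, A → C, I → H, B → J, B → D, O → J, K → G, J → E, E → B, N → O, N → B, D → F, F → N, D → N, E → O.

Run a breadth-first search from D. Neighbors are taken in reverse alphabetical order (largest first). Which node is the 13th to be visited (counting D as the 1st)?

J

Visit D; enqueue N, K, F, E, A → queue [N, K, F, E, A]
Visit N; enqueue O, B → queue [K, F, E, A, O, B]
Visit K; enqueue M, I, G, C → queue [F, E, A, O, B, M, I, G, C]
Visit F → queue [E, A, O, B, M, I, G, C]
Visit E → queue [A, O, B, M, I, G, C]
Visit A → queue [O, B, M, I, G, C]
Visit O; enqueue J → queue [B, M, I, G, C, J]
Visit B; enqueue L → queue [M, I, G, C, J, L]
Visit M → queue [I, G, C, J, L]
Visit I; enqueue H → queue [G, C, J, L, H]
Visit G → queue [C, J, L, H]
Visit C → queue [J, L, H]
Visit J → queue [L, H]
Visit L → queue [H]
Visit H → queue []

Visit order: D, N, K, F, E, A, O, B, M, I, G, C, J, L, H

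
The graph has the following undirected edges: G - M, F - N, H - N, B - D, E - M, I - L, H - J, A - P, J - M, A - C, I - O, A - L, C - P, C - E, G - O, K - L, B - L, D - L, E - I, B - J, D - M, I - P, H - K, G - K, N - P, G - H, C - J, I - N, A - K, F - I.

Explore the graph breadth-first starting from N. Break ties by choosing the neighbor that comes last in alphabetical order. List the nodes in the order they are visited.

Visit N; enqueue P, I, H, F → queue [P, I, H, F]
Visit P; enqueue C, A → queue [I, H, F, C, A]
Visit I; enqueue O, L, E → queue [H, F, C, A, O, L, E]
Visit H; enqueue K, J, G → queue [F, C, A, O, L, E, K, J, G]
Visit F → queue [C, A, O, L, E, K, J, G]
Visit C → queue [A, O, L, E, K, J, G]
Visit A → queue [O, L, E, K, J, G]
Visit O → queue [L, E, K, J, G]
Visit L; enqueue D, B → queue [E, K, J, G, D, B]
Visit E; enqueue M → queue [K, J, G, D, B, M]
Visit K → queue [J, G, D, B, M]
Visit J → queue [G, D, B, M]
Visit G → queue [D, B, M]
Visit D → queue [B, M]
Visit B → queue [M]
Visit M → queue []

N, P, I, H, F, C, A, O, L, E, K, J, G, D, B, M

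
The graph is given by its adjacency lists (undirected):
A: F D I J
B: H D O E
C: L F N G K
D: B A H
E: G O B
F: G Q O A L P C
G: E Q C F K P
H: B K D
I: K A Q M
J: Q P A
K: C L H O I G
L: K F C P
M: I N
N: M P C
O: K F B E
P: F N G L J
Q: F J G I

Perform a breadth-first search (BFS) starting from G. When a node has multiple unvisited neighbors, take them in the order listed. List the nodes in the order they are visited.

G, E, Q, C, F, K, P, O, B, J, I, L, N, A, H, D, M

Visit G; enqueue E, Q, C, F, K, P → queue [E, Q, C, F, K, P]
Visit E; enqueue O, B → queue [Q, C, F, K, P, O, B]
Visit Q; enqueue J, I → queue [C, F, K, P, O, B, J, I]
Visit C; enqueue L, N → queue [F, K, P, O, B, J, I, L, N]
Visit F; enqueue A → queue [K, P, O, B, J, I, L, N, A]
Visit K; enqueue H → queue [P, O, B, J, I, L, N, A, H]
Visit P → queue [O, B, J, I, L, N, A, H]
Visit O → queue [B, J, I, L, N, A, H]
Visit B; enqueue D → queue [J, I, L, N, A, H, D]
Visit J → queue [I, L, N, A, H, D]
Visit I; enqueue M → queue [L, N, A, H, D, M]
Visit L → queue [N, A, H, D, M]
Visit N → queue [A, H, D, M]
Visit A → queue [H, D, M]
Visit H → queue [D, M]
Visit D → queue [M]
Visit M → queue []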